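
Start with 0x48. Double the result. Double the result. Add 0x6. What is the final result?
Convert 0x48 (hexadecimal) → 4×16 + 8 = 72 (decimal)
Start: 72
72 × 2 = 144
144 × 2 = 288
Convert 0x6 (hexadecimal) → 6 (decimal)
288 + 6 = 294
294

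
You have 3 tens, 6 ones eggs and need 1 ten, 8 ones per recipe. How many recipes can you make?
Convert 3 tens, 6 ones (place-value notation) → 3×10 + 6 = 36 (decimal)
Convert 1 ten, 8 ones (place-value notation) → 1×10 + 8 = 18 (decimal)
Compute 36 ÷ 18 = 2
2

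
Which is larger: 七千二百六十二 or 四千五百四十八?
Convert 七千二百六十二 (Chinese numeral) → 7×1000 + 2×100 + 6×10 + 2 = 7262 (decimal)
Convert 四千五百四十八 (Chinese numeral) → 4×1000 + 5×100 + 4×10 + 8 = 4548 (decimal)
Compare 7262 vs 4548: larger = 7262
7262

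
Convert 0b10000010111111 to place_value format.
Convert 0b10000010111111 (binary) → 8192 + 128 + 32 + 16 + 8 + 4 + 2 + 1 = 8383 (decimal)
Convert 8383 (decimal) → 8383 = 8×1000 + 3×100 + 8×10 + 3 → 8 thousands, 3 hundreds, 8 tens, 3 ones (place-value notation)
8 thousands, 3 hundreds, 8 tens, 3 ones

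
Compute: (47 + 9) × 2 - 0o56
Convert 0o56 (octal) → 5×8 + 6 = 46 (decimal)
Expression in decimal: (47 + 9) × 2 - 46
Parentheses first: 47 + 9 = 56
Multiply: 56 × 2 = 112
Subtract: 112 - 46 = 66
66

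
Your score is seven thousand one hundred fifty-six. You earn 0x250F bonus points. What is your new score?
Convert seven thousand one hundred fifty-six (English words) → 7×1000 + 1×100 + 56 = 7156 (decimal)
Convert 0x250F (hexadecimal) → 2×4096 + 5×256 + 15 = 9487 (decimal)
Compute 7156 + 9487 = 16643
16643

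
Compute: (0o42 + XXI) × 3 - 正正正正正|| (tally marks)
Convert 0o42 (octal) → 4×8 + 2 = 34 (decimal)
Convert XXI (Roman numeral) → 10 + 10 + 1 = 21 (decimal)
Convert 正正正正正|| (tally marks) → 5 + 5 + 5 + 5 + 5 + 2 = 27 (decimal)
Expression in decimal: (34 + 21) × 3 - 27
Parentheses first: 34 + 21 = 55
Multiply: 55 × 3 = 165
Subtract: 165 - 27 = 138
138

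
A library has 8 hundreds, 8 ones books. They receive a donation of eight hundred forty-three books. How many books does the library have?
Convert 8 hundreds, 8 ones (place-value notation) → 8×100 + 8 = 808 (decimal)
Convert eight hundred forty-three (English words) → 8×100 + 43 = 843 (decimal)
Compute 808 + 843 = 1651
1651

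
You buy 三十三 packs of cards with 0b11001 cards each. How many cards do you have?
Convert 0b11001 (binary) → 16 + 8 + 1 = 25 (decimal)
Convert 三十三 (Chinese numeral) → 3×10 + 3 = 33 (decimal)
Compute 25 × 33 = 825
825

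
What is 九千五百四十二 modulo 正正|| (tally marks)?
Convert 九千五百四十二 (Chinese numeral) → 9×1000 + 5×100 + 4×10 + 2 = 9542 (decimal)
Convert 正正|| (tally marks) → 5 + 5 + 2 = 12 (decimal)
Compute 9542 mod 12 = 2
2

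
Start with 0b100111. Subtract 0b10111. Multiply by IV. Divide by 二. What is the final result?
Convert 0b100111 (binary) → 32 + 4 + 2 + 1 = 39 (decimal)
Start: 39
Convert 0b10111 (binary) → 16 + 4 + 2 + 1 = 23 (decimal)
39 - 23 = 16
Convert IV (Roman numeral) → 4 (decimal)
16 × 4 = 64
Convert 二 (Chinese numeral) → 2 (decimal)
64 ÷ 2 = 32
32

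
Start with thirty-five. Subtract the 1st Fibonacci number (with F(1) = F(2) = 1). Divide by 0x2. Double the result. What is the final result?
Convert thirty-five (English words) → 35 (decimal)
Start: 35
Convert the 1st Fibonacci number (with F(1) = F(2) = 1) (Fibonacci index) → 1 (decimal)
35 - 1 = 34
Convert 0x2 (hexadecimal) → 2 (decimal)
34 ÷ 2 = 17
17 × 2 = 34
34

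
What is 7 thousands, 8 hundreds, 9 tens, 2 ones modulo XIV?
Convert 7 thousands, 8 hundreds, 9 tens, 2 ones (place-value notation) → 7×1000 + 8×100 + 9×10 + 2 = 7892 (decimal)
Convert XIV (Roman numeral) → 10 + 4 = 14 (decimal)
Compute 7892 mod 14 = 10
10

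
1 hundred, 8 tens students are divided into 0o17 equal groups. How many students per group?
Convert 1 hundred, 8 tens (place-value notation) → 1×100 + 8×10 = 180 (decimal)
Convert 0o17 (octal) → 1×8 + 7 = 15 (decimal)
Compute 180 ÷ 15 = 12
12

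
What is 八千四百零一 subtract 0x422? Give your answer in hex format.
Convert 八千四百零一 (Chinese numeral) → 8×1000 + 4×100 + 1 = 8401 (decimal)
Convert 0x422 (hexadecimal) → 4×256 + 2×16 + 2 = 1058 (decimal)
Compute 8401 - 1058 = 7343
Convert 7343 (decimal) → 7343 = 1×4096 + 12×256 + 10×16 + 15 → 0x1CAF (hexadecimal)
0x1CAF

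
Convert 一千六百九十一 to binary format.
Convert 一千六百九十一 (Chinese numeral) → 1×1000 + 6×100 + 9×10 + 1 = 1691 (decimal)
Convert 1691 (decimal) → 1691 = 1024 + 512 + 128 + 16 + 8 + 2 + 1 → 0b11010011011 (binary)
0b11010011011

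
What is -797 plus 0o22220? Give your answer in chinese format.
Convert 0o22220 (octal) → 2×4096 + 2×512 + 2×64 + 2×8 = 9360 (decimal)
Compute -797 + 9360 = 8563
Convert 8563 (decimal) → 8563 = 8×1000 + 5×100 + 6×10 + 3 → 八千五百六十三 (Chinese numeral)
八千五百六十三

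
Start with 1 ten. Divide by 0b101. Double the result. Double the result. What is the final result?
Convert 1 ten (place-value notation) → 1×10 = 10 (decimal)
Start: 10
Convert 0b101 (binary) → 4 + 1 = 5 (decimal)
10 ÷ 5 = 2
2 × 2 = 4
4 × 2 = 8
8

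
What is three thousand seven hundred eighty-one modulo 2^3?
Convert three thousand seven hundred eighty-one (English words) → 3×1000 + 7×100 + 81 = 3781 (decimal)
Convert 2^3 (power) → 8 (decimal)
Compute 3781 mod 8 = 5
5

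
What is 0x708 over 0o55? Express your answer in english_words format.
Convert 0x708 (hexadecimal) → 7×256 + 8 = 1800 (decimal)
Convert 0o55 (octal) → 5×8 + 5 = 45 (decimal)
Compute 1800 ÷ 45 = 40
Convert 40 (decimal) → forty (English words)
forty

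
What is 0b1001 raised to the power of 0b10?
Convert 0b1001 (binary) → 8 + 1 = 9 (decimal)
Convert 0b10 (binary) → 2 (decimal)
Compute 9 ^ 2 = 81
81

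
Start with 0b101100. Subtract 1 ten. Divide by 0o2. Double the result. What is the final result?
Convert 0b101100 (binary) → 32 + 8 + 4 = 44 (decimal)
Start: 44
Convert 1 ten (place-value notation) → 1×10 = 10 (decimal)
44 - 10 = 34
Convert 0o2 (octal) → 2 (decimal)
34 ÷ 2 = 17
17 × 2 = 34
34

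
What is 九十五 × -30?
Convert 九十五 (Chinese numeral) → 9×10 + 5 = 95 (decimal)
Compute 95 × -30 = -2850
-2850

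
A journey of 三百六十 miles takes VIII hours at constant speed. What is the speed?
Convert 三百六十 (Chinese numeral) → 3×100 + 6×10 = 360 (decimal)
Convert VIII (Roman numeral) → 5 + 1 + 1 + 1 = 8 (decimal)
Compute 360 ÷ 8 = 45
45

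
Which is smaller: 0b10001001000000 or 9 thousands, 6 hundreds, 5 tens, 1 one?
Convert 0b10001001000000 (binary) → 8192 + 512 + 64 = 8768 (decimal)
Convert 9 thousands, 6 hundreds, 5 tens, 1 one (place-value notation) → 9×1000 + 6×100 + 5×10 + 1 = 9651 (decimal)
Compare 8768 vs 9651: smaller = 8768
8768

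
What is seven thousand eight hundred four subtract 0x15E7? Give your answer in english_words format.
Convert seven thousand eight hundred four (English words) → 7×1000 + 8×100 + 4 = 7804 (decimal)
Convert 0x15E7 (hexadecimal) → 1×4096 + 5×256 + 14×16 + 7 = 5607 (decimal)
Compute 7804 - 5607 = 2197
Convert 2197 (decimal) → 2197 = 2×1000 + 1×100 + 97 → two thousand one hundred ninety-seven (English words)
two thousand one hundred ninety-seven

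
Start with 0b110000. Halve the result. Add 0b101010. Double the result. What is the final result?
Convert 0b110000 (binary) → 32 + 16 = 48 (decimal)
Start: 48
48 ÷ 2 = 24
Convert 0b101010 (binary) → 32 + 8 + 2 = 42 (decimal)
24 + 42 = 66
66 × 2 = 132
132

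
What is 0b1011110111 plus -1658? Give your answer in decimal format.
Convert 0b1011110111 (binary) → 512 + 128 + 64 + 32 + 16 + 4 + 2 + 1 = 759 (decimal)
Compute 759 + -1658 = -899
-899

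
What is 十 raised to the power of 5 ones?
Convert 十 (Chinese numeral) → 1×10 = 10 (decimal)
Convert 5 ones (place-value notation) → 5 (decimal)
Compute 10 ^ 5 = 100000
100000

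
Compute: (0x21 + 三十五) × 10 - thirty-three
Convert 0x21 (hexadecimal) → 2×16 + 1 = 33 (decimal)
Convert 三十五 (Chinese numeral) → 3×10 + 5 = 35 (decimal)
Convert thirty-three (English words) → 33 (decimal)
Expression in decimal: (33 + 35) × 10 - 33
Parentheses first: 33 + 35 = 68
Multiply: 68 × 10 = 680
Subtract: 680 - 33 = 647
647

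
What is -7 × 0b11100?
Convert 0b11100 (binary) → 16 + 8 + 4 = 28 (decimal)
Compute -7 × 28 = -196
-196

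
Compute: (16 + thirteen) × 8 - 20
Convert thirteen (English words) → 13 (decimal)
Expression in decimal: (16 + 13) × 8 - 20
Parentheses first: 16 + 13 = 29
Multiply: 29 × 8 = 232
Subtract: 232 - 20 = 212
212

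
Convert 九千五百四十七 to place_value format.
Convert 九千五百四十七 (Chinese numeral) → 9×1000 + 5×100 + 4×10 + 7 = 9547 (decimal)
Convert 9547 (decimal) → 9547 = 9×1000 + 5×100 + 4×10 + 7 → 9 thousands, 5 hundreds, 4 tens, 7 ones (place-value notation)
9 thousands, 5 hundreds, 4 tens, 7 ones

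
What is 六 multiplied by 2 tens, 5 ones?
Convert 六 (Chinese numeral) → 6 (decimal)
Convert 2 tens, 5 ones (place-value notation) → 2×10 + 5 = 25 (decimal)
Compute 6 × 25 = 150
150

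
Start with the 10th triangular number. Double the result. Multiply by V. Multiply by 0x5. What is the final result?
Convert the 10th triangular number (triangular index) → 10×11/2 = 55 (decimal)
Start: 55
55 × 2 = 110
Convert V (Roman numeral) → 5 (decimal)
110 × 5 = 550
Convert 0x5 (hexadecimal) → 5 (decimal)
550 × 5 = 2750
2750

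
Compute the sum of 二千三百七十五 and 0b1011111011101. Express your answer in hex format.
Convert 二千三百七十五 (Chinese numeral) → 2×1000 + 3×100 + 7×10 + 5 = 2375 (decimal)
Convert 0b1011111011101 (binary) → 4096 + 1024 + 512 + 256 + 128 + 64 + 16 + 8 + 4 + 1 = 6109 (decimal)
Compute 2375 + 6109 = 8484
Convert 8484 (decimal) → 8484 = 2×4096 + 1×256 + 2×16 + 4 → 0x2124 (hexadecimal)
0x2124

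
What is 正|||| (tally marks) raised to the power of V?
Convert 正|||| (tally marks) → 5 + 4 = 9 (decimal)
Convert V (Roman numeral) → 5 (decimal)
Compute 9 ^ 5 = 59049
59049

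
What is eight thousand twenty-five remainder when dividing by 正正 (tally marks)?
Convert eight thousand twenty-five (English words) → 8×1000 + 25 = 8025 (decimal)
Convert 正正 (tally marks) → 5 + 5 = 10 (decimal)
Compute 8025 mod 10 = 5
5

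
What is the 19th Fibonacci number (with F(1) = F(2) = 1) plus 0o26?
The 19th Fibonacci number (with F(1) = F(2) = 1) = 4181
Convert 0o26 (octal) → 2×8 + 6 = 22 (decimal)
Compute 4181 + 22 = 4203
4203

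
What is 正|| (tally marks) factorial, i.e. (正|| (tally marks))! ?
Convert 正|| (tally marks) → 5 + 2 = 7 (decimal)
Compute 7! = 5040
5040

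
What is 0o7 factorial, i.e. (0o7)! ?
Convert 0o7 (octal) → 7 (decimal)
Compute 7! = 5040
5040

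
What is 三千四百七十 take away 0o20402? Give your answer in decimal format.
Convert 三千四百七十 (Chinese numeral) → 3×1000 + 4×100 + 7×10 = 3470 (decimal)
Convert 0o20402 (octal) → 2×4096 + 4×64 + 2 = 8450 (decimal)
Compute 3470 - 8450 = -4980
-4980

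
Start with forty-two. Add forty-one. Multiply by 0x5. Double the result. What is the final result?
Convert forty-two (English words) → 42 (decimal)
Start: 42
Convert forty-one (English words) → 41 (decimal)
42 + 41 = 83
Convert 0x5 (hexadecimal) → 5 (decimal)
83 × 5 = 415
415 × 2 = 830
830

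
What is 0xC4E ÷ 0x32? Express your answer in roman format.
Convert 0xC4E (hexadecimal) → 12×256 + 4×16 + 14 = 3150 (decimal)
Convert 0x32 (hexadecimal) → 3×16 + 2 = 50 (decimal)
Compute 3150 ÷ 50 = 63
Convert 63 (decimal) → 63 = 50 + 10 + 1 + 1 + 1 → LXIII (Roman numeral)
LXIII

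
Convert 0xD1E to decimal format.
Convert 0xD1E (hexadecimal) → 13×256 + 1×16 + 14 = 3358 (decimal)
3358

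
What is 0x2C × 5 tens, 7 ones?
Convert 0x2C (hexadecimal) → 2×16 + 12 = 44 (decimal)
Convert 5 tens, 7 ones (place-value notation) → 5×10 + 7 = 57 (decimal)
Compute 44 × 57 = 2508
2508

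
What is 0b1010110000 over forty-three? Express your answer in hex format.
Convert 0b1010110000 (binary) → 512 + 128 + 32 + 16 = 688 (decimal)
Convert forty-three (English words) → 43 (decimal)
Compute 688 ÷ 43 = 16
Convert 16 (decimal) → 16 = 1×16 → 0x10 (hexadecimal)
0x10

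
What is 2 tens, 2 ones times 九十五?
Convert 2 tens, 2 ones (place-value notation) → 2×10 + 2 = 22 (decimal)
Convert 九十五 (Chinese numeral) → 9×10 + 5 = 95 (decimal)
Compute 22 × 95 = 2090
2090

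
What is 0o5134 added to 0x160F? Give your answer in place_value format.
Convert 0o5134 (octal) → 5×512 + 1×64 + 3×8 + 4 = 2652 (decimal)
Convert 0x160F (hexadecimal) → 1×4096 + 6×256 + 15 = 5647 (decimal)
Compute 2652 + 5647 = 8299
Convert 8299 (decimal) → 8299 = 8×1000 + 2×100 + 9×10 + 9 → 8 thousands, 2 hundreds, 9 tens, 9 ones (place-value notation)
8 thousands, 2 hundreds, 9 tens, 9 ones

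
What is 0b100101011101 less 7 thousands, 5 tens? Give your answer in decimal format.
Convert 0b100101011101 (binary) → 2048 + 256 + 64 + 16 + 8 + 4 + 1 = 2397 (decimal)
Convert 7 thousands, 5 tens (place-value notation) → 7×1000 + 5×10 = 7050 (decimal)
Compute 2397 - 7050 = -4653
-4653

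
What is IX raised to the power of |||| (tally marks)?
Convert IX (Roman numeral) → 9 (decimal)
Convert |||| (tally marks) → 4 (decimal)
Compute 9 ^ 4 = 6561
6561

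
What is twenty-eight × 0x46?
Convert twenty-eight (English words) → 28 (decimal)
Convert 0x46 (hexadecimal) → 4×16 + 6 = 70 (decimal)
Compute 28 × 70 = 1960
1960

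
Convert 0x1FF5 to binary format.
Convert 0x1FF5 (hexadecimal) → 1×4096 + 15×256 + 15×16 + 5 = 8181 (decimal)
Convert 8181 (decimal) → 8181 = 4096 + 2048 + 1024 + 512 + 256 + 128 + 64 + 32 + 16 + 4 + 1 → 0b1111111110101 (binary)
0b1111111110101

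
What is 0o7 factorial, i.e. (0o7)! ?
Convert 0o7 (octal) → 7 (decimal)
Compute 7! = 5040
5040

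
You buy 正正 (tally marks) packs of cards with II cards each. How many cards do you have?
Convert II (Roman numeral) → 1 + 1 = 2 (decimal)
Convert 正正 (tally marks) → 5 + 5 = 10 (decimal)
Compute 2 × 10 = 20
20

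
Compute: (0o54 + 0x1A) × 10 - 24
Convert 0o54 (octal) → 5×8 + 4 = 44 (decimal)
Convert 0x1A (hexadecimal) → 1×16 + 10 = 26 (decimal)
Expression in decimal: (44 + 26) × 10 - 24
Parentheses first: 44 + 26 = 70
Multiply: 70 × 10 = 700
Subtract: 700 - 24 = 676
676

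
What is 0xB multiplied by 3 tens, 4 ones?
Convert 0xB (hexadecimal) → 11 (decimal)
Convert 3 tens, 4 ones (place-value notation) → 3×10 + 4 = 34 (decimal)
Compute 11 × 34 = 374
374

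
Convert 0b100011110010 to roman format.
Convert 0b100011110010 (binary) → 2048 + 128 + 64 + 32 + 16 + 2 = 2290 (decimal)
Convert 2290 (decimal) → 2290 = 1000 + 1000 + 100 + 100 + 90 → MMCCXC (Roman numeral)
MMCCXC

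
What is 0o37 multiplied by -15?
Convert 0o37 (octal) → 3×8 + 7 = 31 (decimal)
Compute 31 × -15 = -465
-465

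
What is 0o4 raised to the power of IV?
Convert 0o4 (octal) → 4 (decimal)
Convert IV (Roman numeral) → 4 (decimal)
Compute 4 ^ 4 = 256
256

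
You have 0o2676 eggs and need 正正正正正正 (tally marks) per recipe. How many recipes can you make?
Convert 0o2676 (octal) → 2×512 + 6×64 + 7×8 + 6 = 1470 (decimal)
Convert 正正正正正正 (tally marks) → 5 + 5 + 5 + 5 + 5 + 5 = 30 (decimal)
Compute 1470 ÷ 30 = 49
49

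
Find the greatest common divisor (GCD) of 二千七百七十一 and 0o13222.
Convert 二千七百七十一 (Chinese numeral) → 2×1000 + 7×100 + 7×10 + 1 = 2771 (decimal)
Convert 0o13222 (octal) → 1×4096 + 3×512 + 2×64 + 2×8 + 2 = 5778 (decimal)
Compute gcd(2771, 5778) = 1
1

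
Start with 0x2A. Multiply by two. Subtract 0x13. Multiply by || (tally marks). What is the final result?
Convert 0x2A (hexadecimal) → 2×16 + 10 = 42 (decimal)
Start: 42
Convert two (English words) → 2 (decimal)
42 × 2 = 84
Convert 0x13 (hexadecimal) → 1×16 + 3 = 19 (decimal)
84 - 19 = 65
Convert || (tally marks) → 2 (decimal)
65 × 2 = 130
130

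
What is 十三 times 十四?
Convert 十三 (Chinese numeral) → 1×10 + 3 = 13 (decimal)
Convert 十四 (Chinese numeral) → 1×10 + 4 = 14 (decimal)
Compute 13 × 14 = 182
182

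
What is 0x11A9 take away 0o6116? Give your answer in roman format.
Convert 0x11A9 (hexadecimal) → 1×4096 + 1×256 + 10×16 + 9 = 4521 (decimal)
Convert 0o6116 (octal) → 6×512 + 1×64 + 1×8 + 6 = 3150 (decimal)
Compute 4521 - 3150 = 1371
Convert 1371 (decimal) → 1371 = 1000 + 100 + 100 + 100 + 50 + 10 + 10 + 1 → MCCCLXXI (Roman numeral)
MCCCLXXI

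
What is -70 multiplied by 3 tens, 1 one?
Convert 3 tens, 1 one (place-value notation) → 3×10 + 1 = 31 (decimal)
Compute -70 × 31 = -2170
-2170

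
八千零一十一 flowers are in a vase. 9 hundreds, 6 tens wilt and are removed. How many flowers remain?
Convert 八千零一十一 (Chinese numeral) → 8×1000 + 1×10 + 1 = 8011 (decimal)
Convert 9 hundreds, 6 tens (place-value notation) → 9×100 + 6×10 = 960 (decimal)
Compute 8011 - 960 = 7051
7051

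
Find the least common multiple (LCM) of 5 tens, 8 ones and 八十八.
Convert 5 tens, 8 ones (place-value notation) → 5×10 + 8 = 58 (decimal)
Convert 八十八 (Chinese numeral) → 8×10 + 8 = 88 (decimal)
Compute lcm(58, 88) = 2552
2552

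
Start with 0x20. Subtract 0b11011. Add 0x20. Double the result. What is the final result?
Convert 0x20 (hexadecimal) → 2×16 = 32 (decimal)
Start: 32
Convert 0b11011 (binary) → 16 + 8 + 2 + 1 = 27 (decimal)
32 - 27 = 5
Convert 0x20 (hexadecimal) → 2×16 = 32 (decimal)
5 + 32 = 37
37 × 2 = 74
74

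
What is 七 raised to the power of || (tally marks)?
Convert 七 (Chinese numeral) → 7 (decimal)
Convert || (tally marks) → 2 (decimal)
Compute 7 ^ 2 = 49
49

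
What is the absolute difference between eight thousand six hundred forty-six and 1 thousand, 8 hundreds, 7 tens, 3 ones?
Convert eight thousand six hundred forty-six (English words) → 8×1000 + 6×100 + 46 = 8646 (decimal)
Convert 1 thousand, 8 hundreds, 7 tens, 3 ones (place-value notation) → 1×1000 + 8×100 + 7×10 + 3 = 1873 (decimal)
Compute |8646 - 1873| = 6773
6773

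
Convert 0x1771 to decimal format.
Convert 0x1771 (hexadecimal) → 1×4096 + 7×256 + 7×16 + 1 = 6001 (decimal)
6001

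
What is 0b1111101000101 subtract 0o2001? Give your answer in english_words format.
Convert 0b1111101000101 (binary) → 4096 + 2048 + 1024 + 512 + 256 + 64 + 4 + 1 = 8005 (decimal)
Convert 0o2001 (octal) → 2×512 + 1 = 1025 (decimal)
Compute 8005 - 1025 = 6980
Convert 6980 (decimal) → 6980 = 6×1000 + 9×100 + 80 → six thousand nine hundred eighty (English words)
six thousand nine hundred eighty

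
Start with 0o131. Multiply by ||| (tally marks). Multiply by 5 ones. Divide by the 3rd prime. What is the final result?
Convert 0o131 (octal) → 1×64 + 3×8 + 1 = 89 (decimal)
Start: 89
Convert ||| (tally marks) → 3 (decimal)
89 × 3 = 267
Convert 5 ones (place-value notation) → 5 (decimal)
267 × 5 = 1335
Convert the 3rd prime (prime index) → 5 (decimal)
1335 ÷ 5 = 267
267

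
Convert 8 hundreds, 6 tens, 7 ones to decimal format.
Convert 8 hundreds, 6 tens, 7 ones (place-value notation) → 8×100 + 6×10 + 7 = 867 (decimal)
867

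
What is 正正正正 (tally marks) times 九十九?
Convert 正正正正 (tally marks) → 5 + 5 + 5 + 5 = 20 (decimal)
Convert 九十九 (Chinese numeral) → 9×10 + 9 = 99 (decimal)
Compute 20 × 99 = 1980
1980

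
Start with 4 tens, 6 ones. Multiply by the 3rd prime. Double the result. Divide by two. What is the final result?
Convert 4 tens, 6 ones (place-value notation) → 4×10 + 6 = 46 (decimal)
Start: 46
Convert the 3rd prime (prime index) → 5 (decimal)
46 × 5 = 230
230 × 2 = 460
Convert two (English words) → 2 (decimal)
460 ÷ 2 = 230
230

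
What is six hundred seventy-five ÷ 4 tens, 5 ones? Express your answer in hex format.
Convert six hundred seventy-five (English words) → 6×100 + 75 = 675 (decimal)
Convert 4 tens, 5 ones (place-value notation) → 4×10 + 5 = 45 (decimal)
Compute 675 ÷ 45 = 15
Convert 15 (decimal) → 0xF (hexadecimal)
0xF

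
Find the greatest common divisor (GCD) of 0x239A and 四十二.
Convert 0x239A (hexadecimal) → 2×4096 + 3×256 + 9×16 + 10 = 9114 (decimal)
Convert 四十二 (Chinese numeral) → 4×10 + 2 = 42 (decimal)
Compute gcd(9114, 42) = 42
42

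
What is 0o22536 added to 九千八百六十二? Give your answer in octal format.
Convert 0o22536 (octal) → 2×4096 + 2×512 + 5×64 + 3×8 + 6 = 9566 (decimal)
Convert 九千八百六十二 (Chinese numeral) → 9×1000 + 8×100 + 6×10 + 2 = 9862 (decimal)
Compute 9566 + 9862 = 19428
Convert 19428 (decimal) → 19428 = 4×4096 + 5×512 + 7×64 + 4×8 + 4 → 0o45744 (octal)
0o45744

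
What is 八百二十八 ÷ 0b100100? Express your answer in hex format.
Convert 八百二十八 (Chinese numeral) → 8×100 + 2×10 + 8 = 828 (decimal)
Convert 0b100100 (binary) → 32 + 4 = 36 (decimal)
Compute 828 ÷ 36 = 23
Convert 23 (decimal) → 23 = 1×16 + 7 → 0x17 (hexadecimal)
0x17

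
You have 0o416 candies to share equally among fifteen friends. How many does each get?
Convert 0o416 (octal) → 4×64 + 1×8 + 6 = 270 (decimal)
Convert fifteen (English words) → 15 (decimal)
Compute 270 ÷ 15 = 18
18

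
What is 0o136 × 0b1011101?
Convert 0o136 (octal) → 1×64 + 3×8 + 6 = 94 (decimal)
Convert 0b1011101 (binary) → 64 + 16 + 8 + 4 + 1 = 93 (decimal)
Compute 94 × 93 = 8742
8742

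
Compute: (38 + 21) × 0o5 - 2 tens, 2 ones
Convert 0o5 (octal) → 5 (decimal)
Convert 2 tens, 2 ones (place-value notation) → 2×10 + 2 = 22 (decimal)
Expression in decimal: (38 + 21) × 5 - 22
Parentheses first: 38 + 21 = 59
Multiply: 59 × 5 = 295
Subtract: 295 - 22 = 273
273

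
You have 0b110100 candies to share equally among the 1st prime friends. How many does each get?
Convert 0b110100 (binary) → 32 + 16 + 4 = 52 (decimal)
Convert the 1st prime (prime index) → 2 (decimal)
Compute 52 ÷ 2 = 26
26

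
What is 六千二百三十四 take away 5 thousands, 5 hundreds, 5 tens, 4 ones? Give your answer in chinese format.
Convert 六千二百三十四 (Chinese numeral) → 6×1000 + 2×100 + 3×10 + 4 = 6234 (decimal)
Convert 5 thousands, 5 hundreds, 5 tens, 4 ones (place-value notation) → 5×1000 + 5×100 + 5×10 + 4 = 5554 (decimal)
Compute 6234 - 5554 = 680
Convert 680 (decimal) → 680 = 6×100 + 8×10 → 六百八十 (Chinese numeral)
六百八十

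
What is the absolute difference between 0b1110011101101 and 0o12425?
Convert 0b1110011101101 (binary) → 4096 + 2048 + 1024 + 128 + 64 + 32 + 8 + 4 + 1 = 7405 (decimal)
Convert 0o12425 (octal) → 1×4096 + 2×512 + 4×64 + 2×8 + 5 = 5397 (decimal)
Compute |7405 - 5397| = 2008
2008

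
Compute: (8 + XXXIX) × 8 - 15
Convert XXXIX (Roman numeral) → 10 + 10 + 10 + 9 = 39 (decimal)
Expression in decimal: (8 + 39) × 8 - 15
Parentheses first: 8 + 39 = 47
Multiply: 47 × 8 = 376
Subtract: 376 - 15 = 361
361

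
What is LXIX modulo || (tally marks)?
Convert LXIX (Roman numeral) → 50 + 10 + 9 = 69 (decimal)
Convert || (tally marks) → 2 (decimal)
Compute 69 mod 2 = 1
1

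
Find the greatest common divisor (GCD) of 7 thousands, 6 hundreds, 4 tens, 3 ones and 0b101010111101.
Convert 7 thousands, 6 hundreds, 4 tens, 3 ones (place-value notation) → 7×1000 + 6×100 + 4×10 + 3 = 7643 (decimal)
Convert 0b101010111101 (binary) → 2048 + 512 + 128 + 32 + 16 + 8 + 4 + 1 = 2749 (decimal)
Compute gcd(7643, 2749) = 1
1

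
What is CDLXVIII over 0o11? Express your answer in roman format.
Convert CDLXVIII (Roman numeral) → 400 + 50 + 10 + 5 + 1 + 1 + 1 = 468 (decimal)
Convert 0o11 (octal) → 1×8 + 1 = 9 (decimal)
Compute 468 ÷ 9 = 52
Convert 52 (decimal) → 52 = 50 + 1 + 1 → LII (Roman numeral)
LII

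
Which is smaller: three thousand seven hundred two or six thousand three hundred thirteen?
Convert three thousand seven hundred two (English words) → 3×1000 + 7×100 + 2 = 3702 (decimal)
Convert six thousand three hundred thirteen (English words) → 6×1000 + 3×100 + 13 = 6313 (decimal)
Compare 3702 vs 6313: smaller = 3702
3702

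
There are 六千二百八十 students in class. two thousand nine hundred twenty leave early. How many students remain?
Convert 六千二百八十 (Chinese numeral) → 6×1000 + 2×100 + 8×10 = 6280 (decimal)
Convert two thousand nine hundred twenty (English words) → 2×1000 + 9×100 + 20 = 2920 (decimal)
Compute 6280 - 2920 = 3360
3360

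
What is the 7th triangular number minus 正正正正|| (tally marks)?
The 7th triangular number = 7×8/2 = 28
Convert 正正正正|| (tally marks) → 5 + 5 + 5 + 5 + 2 = 22 (decimal)
Compute 28 - 22 = 6
6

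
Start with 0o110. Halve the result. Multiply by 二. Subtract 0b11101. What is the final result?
Convert 0o110 (octal) → 1×64 + 1×8 = 72 (decimal)
Start: 72
72 ÷ 2 = 36
Convert 二 (Chinese numeral) → 2 (decimal)
36 × 2 = 72
Convert 0b11101 (binary) → 16 + 8 + 4 + 1 = 29 (decimal)
72 - 29 = 43
43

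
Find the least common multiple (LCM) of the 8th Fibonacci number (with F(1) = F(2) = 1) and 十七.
Convert the 8th Fibonacci number (with F(1) = F(2) = 1) (Fibonacci index) → 1, 1, 2, 3, 5, 8, 13, 21 → 21 (decimal)
Convert 十七 (Chinese numeral) → 1×10 + 7 = 17 (decimal)
Compute lcm(21, 17) = 357
357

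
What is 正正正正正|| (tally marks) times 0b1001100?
Convert 正正正正正|| (tally marks) → 5 + 5 + 5 + 5 + 5 + 2 = 27 (decimal)
Convert 0b1001100 (binary) → 64 + 8 + 4 = 76 (decimal)
Compute 27 × 76 = 2052
2052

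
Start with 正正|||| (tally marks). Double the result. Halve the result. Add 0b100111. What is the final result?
Convert 正正|||| (tally marks) → 5 + 5 + 4 = 14 (decimal)
Start: 14
14 × 2 = 28
28 ÷ 2 = 14
Convert 0b100111 (binary) → 32 + 4 + 2 + 1 = 39 (decimal)
14 + 39 = 53
53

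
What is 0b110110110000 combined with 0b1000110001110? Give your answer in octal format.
Convert 0b110110110000 (binary) → 2048 + 1024 + 256 + 128 + 32 + 16 = 3504 (decimal)
Convert 0b1000110001110 (binary) → 4096 + 256 + 128 + 8 + 4 + 2 = 4494 (decimal)
Compute 3504 + 4494 = 7998
Convert 7998 (decimal) → 7998 = 1×4096 + 7×512 + 4×64 + 7×8 + 6 → 0o17476 (octal)
0o17476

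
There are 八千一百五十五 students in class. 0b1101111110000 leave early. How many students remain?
Convert 八千一百五十五 (Chinese numeral) → 8×1000 + 1×100 + 5×10 + 5 = 8155 (decimal)
Convert 0b1101111110000 (binary) → 4096 + 2048 + 512 + 256 + 128 + 64 + 32 + 16 = 7152 (decimal)
Compute 8155 - 7152 = 1003
1003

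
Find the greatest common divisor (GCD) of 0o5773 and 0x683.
Convert 0o5773 (octal) → 5×512 + 7×64 + 7×8 + 3 = 3067 (decimal)
Convert 0x683 (hexadecimal) → 6×256 + 8×16 + 3 = 1667 (decimal)
Compute gcd(3067, 1667) = 1
1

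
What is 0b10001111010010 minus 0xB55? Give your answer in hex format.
Convert 0b10001111010010 (binary) → 8192 + 512 + 256 + 128 + 64 + 16 + 2 = 9170 (decimal)
Convert 0xB55 (hexadecimal) → 11×256 + 5×16 + 5 = 2901 (decimal)
Compute 9170 - 2901 = 6269
Convert 6269 (decimal) → 6269 = 1×4096 + 8×256 + 7×16 + 13 → 0x187D (hexadecimal)
0x187D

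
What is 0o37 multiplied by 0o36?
Convert 0o37 (octal) → 3×8 + 7 = 31 (decimal)
Convert 0o36 (octal) → 3×8 + 6 = 30 (decimal)
Compute 31 × 30 = 930
930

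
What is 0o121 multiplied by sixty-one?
Convert 0o121 (octal) → 1×64 + 2×8 + 1 = 81 (decimal)
Convert sixty-one (English words) → 61 (decimal)
Compute 81 × 61 = 4941
4941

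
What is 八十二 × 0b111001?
Convert 八十二 (Chinese numeral) → 8×10 + 2 = 82 (decimal)
Convert 0b111001 (binary) → 32 + 16 + 8 + 1 = 57 (decimal)
Compute 82 × 57 = 4674
4674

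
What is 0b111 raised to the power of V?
Convert 0b111 (binary) → 4 + 2 + 1 = 7 (decimal)
Convert V (Roman numeral) → 5 (decimal)
Compute 7 ^ 5 = 16807
16807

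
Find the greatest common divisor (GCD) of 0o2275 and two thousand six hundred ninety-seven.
Convert 0o2275 (octal) → 2×512 + 2×64 + 7×8 + 5 = 1213 (decimal)
Convert two thousand six hundred ninety-seven (English words) → 2×1000 + 6×100 + 97 = 2697 (decimal)
Compute gcd(1213, 2697) = 1
1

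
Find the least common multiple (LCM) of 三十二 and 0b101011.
Convert 三十二 (Chinese numeral) → 3×10 + 2 = 32 (decimal)
Convert 0b101011 (binary) → 32 + 8 + 2 + 1 = 43 (decimal)
Compute lcm(32, 43) = 1376
1376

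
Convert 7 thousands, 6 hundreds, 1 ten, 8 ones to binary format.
Convert 7 thousands, 6 hundreds, 1 ten, 8 ones (place-value notation) → 7×1000 + 6×100 + 1×10 + 8 = 7618 (decimal)
Convert 7618 (decimal) → 7618 = 4096 + 2048 + 1024 + 256 + 128 + 64 + 2 → 0b1110111000010 (binary)
0b1110111000010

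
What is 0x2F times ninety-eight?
Convert 0x2F (hexadecimal) → 2×16 + 15 = 47 (decimal)
Convert ninety-eight (English words) → 98 (decimal)
Compute 47 × 98 = 4606
4606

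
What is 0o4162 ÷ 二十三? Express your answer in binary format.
Convert 0o4162 (octal) → 4×512 + 1×64 + 6×8 + 2 = 2162 (decimal)
Convert 二十三 (Chinese numeral) → 2×10 + 3 = 23 (decimal)
Compute 2162 ÷ 23 = 94
Convert 94 (decimal) → 94 = 64 + 16 + 8 + 4 + 2 → 0b1011110 (binary)
0b1011110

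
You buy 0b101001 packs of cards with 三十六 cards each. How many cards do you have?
Convert 三十六 (Chinese numeral) → 3×10 + 6 = 36 (decimal)
Convert 0b101001 (binary) → 32 + 8 + 1 = 41 (decimal)
Compute 36 × 41 = 1476
1476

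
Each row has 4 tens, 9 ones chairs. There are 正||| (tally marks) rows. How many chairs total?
Convert 4 tens, 9 ones (place-value notation) → 4×10 + 9 = 49 (decimal)
Convert 正||| (tally marks) → 5 + 3 = 8 (decimal)
Compute 49 × 8 = 392
392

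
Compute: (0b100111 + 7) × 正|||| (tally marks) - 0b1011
Convert 0b100111 (binary) → 32 + 4 + 2 + 1 = 39 (decimal)
Convert 正|||| (tally marks) → 5 + 4 = 9 (decimal)
Convert 0b1011 (binary) → 8 + 2 + 1 = 11 (decimal)
Expression in decimal: (39 + 7) × 9 - 11
Parentheses first: 39 + 7 = 46
Multiply: 46 × 9 = 414
Subtract: 414 - 11 = 403
403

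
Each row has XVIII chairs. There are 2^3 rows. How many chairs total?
Convert XVIII (Roman numeral) → 10 + 5 + 1 + 1 + 1 = 18 (decimal)
Convert 2^3 (power) → 8 (decimal)
Compute 18 × 8 = 144
144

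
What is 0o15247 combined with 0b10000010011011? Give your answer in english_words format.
Convert 0o15247 (octal) → 1×4096 + 5×512 + 2×64 + 4×8 + 7 = 6823 (decimal)
Convert 0b10000010011011 (binary) → 8192 + 128 + 16 + 8 + 2 + 1 = 8347 (decimal)
Compute 6823 + 8347 = 15170
Convert 15170 (decimal) → 15170 = 15×1000 + 1×100 + 70 → fifteen thousand one hundred seventy (English words)
fifteen thousand one hundred seventy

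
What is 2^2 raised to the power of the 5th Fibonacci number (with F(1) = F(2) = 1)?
Convert 2^2 (power) → 4 (decimal)
Convert the 5th Fibonacci number (with F(1) = F(2) = 1) (Fibonacci index) → 1, 1, 2, 3, 5 → 5 (decimal)
Compute 4 ^ 5 = 1024
1024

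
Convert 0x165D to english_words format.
Convert 0x165D (hexadecimal) → 1×4096 + 6×256 + 5×16 + 13 = 5725 (decimal)
Convert 5725 (decimal) → 5725 = 5×1000 + 7×100 + 25 → five thousand seven hundred twenty-five (English words)
five thousand seven hundred twenty-five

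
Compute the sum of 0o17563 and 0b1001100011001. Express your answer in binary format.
Convert 0o17563 (octal) → 1×4096 + 7×512 + 5×64 + 6×8 + 3 = 8051 (decimal)
Convert 0b1001100011001 (binary) → 4096 + 512 + 256 + 16 + 8 + 1 = 4889 (decimal)
Compute 8051 + 4889 = 12940
Convert 12940 (decimal) → 12940 = 8192 + 4096 + 512 + 128 + 8 + 4 → 0b11001010001100 (binary)
0b11001010001100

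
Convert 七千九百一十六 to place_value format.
Convert 七千九百一十六 (Chinese numeral) → 7×1000 + 9×100 + 1×10 + 6 = 7916 (decimal)
Convert 7916 (decimal) → 7916 = 7×1000 + 9×100 + 1×10 + 6 → 7 thousands, 9 hundreds, 1 ten, 6 ones (place-value notation)
7 thousands, 9 hundreds, 1 ten, 6 ones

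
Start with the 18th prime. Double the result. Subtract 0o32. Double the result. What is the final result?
Convert the 18th prime (prime index) → 61 (decimal)
Start: 61
61 × 2 = 122
Convert 0o32 (octal) → 3×8 + 2 = 26 (decimal)
122 - 26 = 96
96 × 2 = 192
192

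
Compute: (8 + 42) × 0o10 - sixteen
Convert 0o10 (octal) → 1×8 = 8 (decimal)
Convert sixteen (English words) → 16 (decimal)
Expression in decimal: (8 + 42) × 8 - 16
Parentheses first: 8 + 42 = 50
Multiply: 50 × 8 = 400
Subtract: 400 - 16 = 384
384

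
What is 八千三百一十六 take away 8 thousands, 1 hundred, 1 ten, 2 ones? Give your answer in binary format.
Convert 八千三百一十六 (Chinese numeral) → 8×1000 + 3×100 + 1×10 + 6 = 8316 (decimal)
Convert 8 thousands, 1 hundred, 1 ten, 2 ones (place-value notation) → 8×1000 + 1×100 + 1×10 + 2 = 8112 (decimal)
Compute 8316 - 8112 = 204
Convert 204 (decimal) → 204 = 128 + 64 + 8 + 4 → 0b11001100 (binary)
0b11001100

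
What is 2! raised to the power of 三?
Convert 2! (factorial) → 2 (decimal)
Convert 三 (Chinese numeral) → 3 (decimal)
Compute 2 ^ 3 = 8
8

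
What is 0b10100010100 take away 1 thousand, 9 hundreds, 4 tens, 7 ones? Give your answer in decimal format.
Convert 0b10100010100 (binary) → 1024 + 256 + 16 + 4 = 1300 (decimal)
Convert 1 thousand, 9 hundreds, 4 tens, 7 ones (place-value notation) → 1×1000 + 9×100 + 4×10 + 7 = 1947 (decimal)
Compute 1300 - 1947 = -647
-647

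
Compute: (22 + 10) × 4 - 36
Parentheses first: 22 + 10 = 32
Multiply: 32 × 4 = 128
Subtract: 128 - 36 = 92
92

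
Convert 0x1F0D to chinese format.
Convert 0x1F0D (hexadecimal) → 1×4096 + 15×256 + 13 = 7949 (decimal)
Convert 7949 (decimal) → 7949 = 7×1000 + 9×100 + 4×10 + 9 → 七千九百四十九 (Chinese numeral)
七千九百四十九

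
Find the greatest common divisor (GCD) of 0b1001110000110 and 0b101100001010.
Convert 0b1001110000110 (binary) → 4096 + 512 + 256 + 128 + 4 + 2 = 4998 (decimal)
Convert 0b101100001010 (binary) → 2048 + 512 + 256 + 8 + 2 = 2826 (decimal)
Compute gcd(4998, 2826) = 6
6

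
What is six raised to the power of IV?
Convert six (English words) → 6 (decimal)
Convert IV (Roman numeral) → 4 (decimal)
Compute 6 ^ 4 = 1296
1296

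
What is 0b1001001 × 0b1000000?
Convert 0b1001001 (binary) → 64 + 8 + 1 = 73 (decimal)
Convert 0b1000000 (binary) → 64 (decimal)
Compute 73 × 64 = 4672
4672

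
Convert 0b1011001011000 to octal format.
Convert 0b1011001011000 (binary) → 4096 + 1024 + 512 + 64 + 16 + 8 = 5720 (decimal)
Convert 5720 (decimal) → 5720 = 1×4096 + 3×512 + 1×64 + 3×8 → 0o13130 (octal)
0o13130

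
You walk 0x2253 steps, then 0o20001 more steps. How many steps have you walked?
Convert 0x2253 (hexadecimal) → 2×4096 + 2×256 + 5×16 + 3 = 8787 (decimal)
Convert 0o20001 (octal) → 2×4096 + 1 = 8193 (decimal)
Compute 8787 + 8193 = 16980
16980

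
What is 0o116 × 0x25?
Convert 0o116 (octal) → 1×64 + 1×8 + 6 = 78 (decimal)
Convert 0x25 (hexadecimal) → 2×16 + 5 = 37 (decimal)
Compute 78 × 37 = 2886
2886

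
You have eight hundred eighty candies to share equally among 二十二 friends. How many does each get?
Convert eight hundred eighty (English words) → 8×100 + 80 = 880 (decimal)
Convert 二十二 (Chinese numeral) → 2×10 + 2 = 22 (decimal)
Compute 880 ÷ 22 = 40
40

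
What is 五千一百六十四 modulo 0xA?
Convert 五千一百六十四 (Chinese numeral) → 5×1000 + 1×100 + 6×10 + 4 = 5164 (decimal)
Convert 0xA (hexadecimal) → 10 (decimal)
Compute 5164 mod 10 = 4
4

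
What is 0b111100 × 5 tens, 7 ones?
Convert 0b111100 (binary) → 32 + 16 + 8 + 4 = 60 (decimal)
Convert 5 tens, 7 ones (place-value notation) → 5×10 + 7 = 57 (decimal)
Compute 60 × 57 = 3420
3420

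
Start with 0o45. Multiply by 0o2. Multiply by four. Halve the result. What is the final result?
Convert 0o45 (octal) → 4×8 + 5 = 37 (decimal)
Start: 37
Convert 0o2 (octal) → 2 (decimal)
37 × 2 = 74
Convert four (English words) → 4 (decimal)
74 × 4 = 296
296 ÷ 2 = 148
148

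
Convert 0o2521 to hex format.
Convert 0o2521 (octal) → 2×512 + 5×64 + 2×8 + 1 = 1361 (decimal)
Convert 1361 (decimal) → 1361 = 5×256 + 5×16 + 1 → 0x551 (hexadecimal)
0x551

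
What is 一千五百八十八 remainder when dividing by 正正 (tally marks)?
Convert 一千五百八十八 (Chinese numeral) → 1×1000 + 5×100 + 8×10 + 8 = 1588 (decimal)
Convert 正正 (tally marks) → 5 + 5 = 10 (decimal)
Compute 1588 mod 10 = 8
8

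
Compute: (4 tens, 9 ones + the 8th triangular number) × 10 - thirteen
Convert 4 tens, 9 ones (place-value notation) → 4×10 + 9 = 49 (decimal)
Convert the 8th triangular number (triangular index) → 8×9/2 = 36 (decimal)
Convert thirteen (English words) → 13 (decimal)
Expression in decimal: (49 + 36) × 10 - 13
Parentheses first: 49 + 36 = 85
Multiply: 85 × 10 = 850
Subtract: 850 - 13 = 837
837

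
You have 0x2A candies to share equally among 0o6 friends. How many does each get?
Convert 0x2A (hexadecimal) → 2×16 + 10 = 42 (decimal)
Convert 0o6 (octal) → 6 (decimal)
Compute 42 ÷ 6 = 7
7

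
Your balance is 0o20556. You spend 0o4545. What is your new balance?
Convert 0o20556 (octal) → 2×4096 + 5×64 + 5×8 + 6 = 8558 (decimal)
Convert 0o4545 (octal) → 4×512 + 5×64 + 4×8 + 5 = 2405 (decimal)
Compute 8558 - 2405 = 6153
6153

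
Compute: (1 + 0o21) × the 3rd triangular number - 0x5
Convert 0o21 (octal) → 2×8 + 1 = 17 (decimal)
Convert the 3rd triangular number (triangular index) → 3×4/2 = 6 (decimal)
Convert 0x5 (hexadecimal) → 5 (decimal)
Expression in decimal: (1 + 17) × 6 - 5
Parentheses first: 1 + 17 = 18
Multiply: 18 × 6 = 108
Subtract: 108 - 5 = 103
103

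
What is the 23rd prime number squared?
The 23rd prime number = 83
Compute 83² = 83 × 83 = 6889
6889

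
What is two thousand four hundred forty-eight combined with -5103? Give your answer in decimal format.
Convert two thousand four hundred forty-eight (English words) → 2×1000 + 4×100 + 48 = 2448 (decimal)
Compute 2448 + -5103 = -2655
-2655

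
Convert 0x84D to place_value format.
Convert 0x84D (hexadecimal) → 8×256 + 4×16 + 13 = 2125 (decimal)
Convert 2125 (decimal) → 2125 = 2×1000 + 1×100 + 2×10 + 5 → 2 thousands, 1 hundred, 2 tens, 5 ones (place-value notation)
2 thousands, 1 hundred, 2 tens, 5 ones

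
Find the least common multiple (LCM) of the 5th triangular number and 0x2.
Convert the 5th triangular number (triangular index) → 5×6/2 = 15 (decimal)
Convert 0x2 (hexadecimal) → 2 (decimal)
Compute lcm(15, 2) = 30
30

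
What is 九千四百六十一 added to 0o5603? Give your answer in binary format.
Convert 九千四百六十一 (Chinese numeral) → 9×1000 + 4×100 + 6×10 + 1 = 9461 (decimal)
Convert 0o5603 (octal) → 5×512 + 6×64 + 3 = 2947 (decimal)
Compute 9461 + 2947 = 12408
Convert 12408 (decimal) → 12408 = 8192 + 4096 + 64 + 32 + 16 + 8 → 0b11000001111000 (binary)
0b11000001111000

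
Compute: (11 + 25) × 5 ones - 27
Convert 5 ones (place-value notation) → 5 (decimal)
Expression in decimal: (11 + 25) × 5 - 27
Parentheses first: 11 + 25 = 36
Multiply: 36 × 5 = 180
Subtract: 180 - 27 = 153
153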